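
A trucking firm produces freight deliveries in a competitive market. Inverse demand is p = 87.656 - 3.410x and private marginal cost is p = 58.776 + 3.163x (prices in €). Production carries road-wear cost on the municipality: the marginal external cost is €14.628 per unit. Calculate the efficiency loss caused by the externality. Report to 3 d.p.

DWL = €16.277

Market equilibrium (private): 58.776 + 3.163x = 87.656 - 3.410x → x_m = 4.3937.
Social marginal cost = private MC + MEC = 73.404 + 3.163x.
Set SMC = demand: 73.404 + 3.163x = 87.656 - 3.410x → x* = 2.1683.
Height of the DWL triangle at x_m is SMC(x_m) − demand(x_m) = MEC(x_m) = 14.6280.
DWL = ½ × 2.2254 × 14.6280 = 16.2766.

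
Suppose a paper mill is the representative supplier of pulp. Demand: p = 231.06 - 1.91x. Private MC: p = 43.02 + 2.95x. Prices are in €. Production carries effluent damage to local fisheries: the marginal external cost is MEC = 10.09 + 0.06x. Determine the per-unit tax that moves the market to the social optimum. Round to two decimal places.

tax = €12.26 per unit

Social marginal cost = private MC + MEC = 53.11 + 3.01x.
Set SMC = demand: 53.11 + 3.01x = 231.06 - 1.91x → x* = 36.1687.
The Pigouvian tax equals MEC at x*: 10.09 + 0.06×36.1687 = 12.2601.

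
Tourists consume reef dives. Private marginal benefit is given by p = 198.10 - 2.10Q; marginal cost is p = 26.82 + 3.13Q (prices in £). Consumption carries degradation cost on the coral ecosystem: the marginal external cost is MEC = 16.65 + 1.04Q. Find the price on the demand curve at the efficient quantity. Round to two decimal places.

P = £146.31

Social marginal benefit = demand − MEC = 181.45 - 3.14Q.
Set SMB = MC: 181.45 - 3.14Q = 26.82 + 3.13Q → Q* = 24.6619.
Consumer price on the demand curve at Q*: 198.10 − 2.10×24.6619 = 146.3100.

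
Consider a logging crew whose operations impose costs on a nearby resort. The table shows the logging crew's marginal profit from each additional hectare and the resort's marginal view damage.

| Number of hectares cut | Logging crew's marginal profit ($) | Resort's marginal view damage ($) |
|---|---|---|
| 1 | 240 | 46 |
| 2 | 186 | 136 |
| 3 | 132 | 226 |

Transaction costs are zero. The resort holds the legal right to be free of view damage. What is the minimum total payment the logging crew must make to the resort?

$182

Efficient level: marginal profit ≥ marginal view damage through level 2, so k* = 2.
With the resort holding the right, the logging crew must at least compensate total damage at k*: 46 + 136 = 182.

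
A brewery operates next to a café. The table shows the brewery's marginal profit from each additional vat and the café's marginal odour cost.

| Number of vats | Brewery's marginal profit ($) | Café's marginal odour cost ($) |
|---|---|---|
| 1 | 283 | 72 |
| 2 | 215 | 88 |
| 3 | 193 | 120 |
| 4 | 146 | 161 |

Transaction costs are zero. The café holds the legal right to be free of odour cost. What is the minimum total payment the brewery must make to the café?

Efficient level: marginal profit ≥ marginal odour cost through level 3, so k* = 3.
With the café holding the right, the brewery must at least compensate total damage at k*: 72 + 88 + 120 = 280.

$280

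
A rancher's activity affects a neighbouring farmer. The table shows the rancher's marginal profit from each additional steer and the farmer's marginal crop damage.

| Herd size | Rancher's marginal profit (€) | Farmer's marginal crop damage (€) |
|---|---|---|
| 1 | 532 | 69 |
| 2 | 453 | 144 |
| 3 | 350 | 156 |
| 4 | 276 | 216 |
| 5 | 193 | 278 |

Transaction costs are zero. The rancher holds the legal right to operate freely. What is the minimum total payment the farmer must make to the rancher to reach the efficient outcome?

€193

Left alone the rancher would choose level 5 (marginal profit stays positive).
Efficient level: k* = 4 (marginal profit ≥ marginal crop damage through 4).
The farmer must at least cover the rancher's forgone profit from cutting 5→4: 193 = 193.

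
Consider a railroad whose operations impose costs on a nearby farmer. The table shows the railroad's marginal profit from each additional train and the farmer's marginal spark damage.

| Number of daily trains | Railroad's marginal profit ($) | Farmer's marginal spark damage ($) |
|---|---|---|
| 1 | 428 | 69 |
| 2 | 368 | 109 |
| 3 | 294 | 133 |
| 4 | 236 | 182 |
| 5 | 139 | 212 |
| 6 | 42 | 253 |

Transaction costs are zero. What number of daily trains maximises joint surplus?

Bargaining reaches the level where marginal profit last exceeds marginal spark damage.
That holds through level 4 (236 ≥ 182) but not at 5 (139 < 212).

4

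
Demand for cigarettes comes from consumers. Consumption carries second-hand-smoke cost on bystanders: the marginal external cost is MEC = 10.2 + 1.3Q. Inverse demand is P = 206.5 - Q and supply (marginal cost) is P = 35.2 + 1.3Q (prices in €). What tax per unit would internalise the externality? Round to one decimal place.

Social marginal benefit = demand − MEC = 196.3 - 2.3Q.
Set SMB = MC: 196.3 - 2.3Q = 35.2 + 1.3Q → Q* = 44.7500.
The Pigouvian tax equals MEC at Q*: 10.2 + 1.3×44.7500 = 68.3750.

tax = €68.4 per unit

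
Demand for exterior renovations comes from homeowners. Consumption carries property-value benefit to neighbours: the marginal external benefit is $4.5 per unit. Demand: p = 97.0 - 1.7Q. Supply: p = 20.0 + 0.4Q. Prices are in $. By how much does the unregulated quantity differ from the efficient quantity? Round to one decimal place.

Market equilibrium (private): 20.0 + 0.4Q = 97.0 - 1.7Q → Q_m = 36.6667.
Social marginal benefit = demand + MEB = 101.5 - 1.7Q.
Set SMB = MC: 101.5 - 1.7Q = 20.0 + 0.4Q → Q* = 38.8095.
Gap = |36.6667 − 38.8095| = 2.1428.

2.1 units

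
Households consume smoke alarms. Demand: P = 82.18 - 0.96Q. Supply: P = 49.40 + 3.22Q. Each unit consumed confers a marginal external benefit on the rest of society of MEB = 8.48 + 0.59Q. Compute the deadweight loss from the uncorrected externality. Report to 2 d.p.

DWL = 23.93

Market equilibrium (private): 49.40 + 3.22Q = 82.18 - 0.96Q → Q_m = 7.8421.
Social marginal benefit = demand + MEB = 90.66 - 0.37Q.
Set SMB = MC: 90.66 - 0.37Q = 49.40 + 3.22Q → Q* = 11.4930.
Between Q* and Q_m the wedge SMB − MC runs linearly from 0 to MEB(Q_m), so the loss is a triangle.
DWL = ½ × 3.6509 × 13.1068 = 23.9258.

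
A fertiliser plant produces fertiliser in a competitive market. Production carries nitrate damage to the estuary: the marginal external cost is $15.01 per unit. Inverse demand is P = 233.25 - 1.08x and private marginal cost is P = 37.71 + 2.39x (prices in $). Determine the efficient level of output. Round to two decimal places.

x* = 52.03

Social marginal cost = private MC + MEC = 52.72 + 2.39x.
Set SMC = demand: 52.72 + 2.39x = 233.25 - 1.08x → x* = 52.0259.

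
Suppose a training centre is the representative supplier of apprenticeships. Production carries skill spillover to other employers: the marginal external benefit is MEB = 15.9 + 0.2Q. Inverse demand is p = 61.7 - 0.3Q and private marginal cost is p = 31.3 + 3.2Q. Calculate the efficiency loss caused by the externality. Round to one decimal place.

Market equilibrium (private): 31.3 + 3.2Q = 61.7 - 0.3Q → Q_m = 8.6857.
Social marginal cost = private MC − MEB = 15.4 + 3.0Q.
Set SMC = demand: 15.4 + 3.0Q = 61.7 - 0.3Q → Q* = 14.0303.
Height of the DWL triangle at Q_m is demand(Q_m) − SMC(Q_m) = MEB(Q_m) = 17.6371.
DWL = ½ × 5.3446 × 17.6371 = 47.1316.

DWL = 47.1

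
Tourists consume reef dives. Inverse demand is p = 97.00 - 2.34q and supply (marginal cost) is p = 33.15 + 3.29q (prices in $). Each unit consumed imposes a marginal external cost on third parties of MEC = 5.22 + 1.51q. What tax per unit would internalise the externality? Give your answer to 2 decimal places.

Social marginal benefit = demand − MEC = 91.78 - 3.85q.
Set SMB = MC: 91.78 - 3.85q = 33.15 + 3.29q → q* = 8.2115.
The Pigouvian tax equals MEC at q*: 5.22 + 1.51×8.2115 = 17.6194.

tax = $17.62 per unit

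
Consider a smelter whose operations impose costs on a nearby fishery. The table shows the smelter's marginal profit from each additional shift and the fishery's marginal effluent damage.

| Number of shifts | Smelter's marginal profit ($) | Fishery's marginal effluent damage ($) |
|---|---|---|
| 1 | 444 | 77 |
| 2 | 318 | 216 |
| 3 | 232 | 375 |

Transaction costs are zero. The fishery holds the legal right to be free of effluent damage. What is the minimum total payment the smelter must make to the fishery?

$293

Efficient level: marginal profit ≥ marginal effluent damage through level 2, so k* = 2.
With the fishery holding the right, the smelter must at least compensate total damage at k*: 77 + 216 = 293.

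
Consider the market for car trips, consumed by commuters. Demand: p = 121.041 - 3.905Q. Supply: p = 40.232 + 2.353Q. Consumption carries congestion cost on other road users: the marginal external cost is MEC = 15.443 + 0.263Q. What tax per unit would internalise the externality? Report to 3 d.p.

Social marginal benefit = demand − MEC = 105.598 - 4.168Q.
Set SMB = MC: 105.598 - 4.168Q = 40.232 + 2.353Q → Q* = 10.0239.
The Pigouvian tax equals MEC at Q*: 15.443 + 0.263×10.0239 = 18.0793.

tax = 18.079 per unit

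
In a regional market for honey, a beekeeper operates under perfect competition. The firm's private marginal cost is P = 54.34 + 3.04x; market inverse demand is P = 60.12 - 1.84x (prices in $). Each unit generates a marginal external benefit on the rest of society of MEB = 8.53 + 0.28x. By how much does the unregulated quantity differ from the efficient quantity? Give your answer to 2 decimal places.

1.93 units

Market equilibrium (private): 54.34 + 3.04x = 60.12 - 1.84x → x_m = 1.1844.
Social marginal cost = private MC − MEB = 45.81 + 2.76x.
Set SMC = demand: 45.81 + 2.76x = 60.12 - 1.84x → x* = 3.1109.
Gap = |1.1844 − 3.1109| = 1.9265.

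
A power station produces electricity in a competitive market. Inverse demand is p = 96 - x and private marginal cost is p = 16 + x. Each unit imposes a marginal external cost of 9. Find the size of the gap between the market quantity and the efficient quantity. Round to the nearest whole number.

5 units

Market equilibrium (private): 16 + x = 96 - x → x_m = 40.0000.
Social marginal cost = private MC + MEC = 25 + x.
Set SMC = demand: 25 + x = 96 - x → x* = 35.5000.
Gap = |40.0000 − 35.5000| = 4.5000.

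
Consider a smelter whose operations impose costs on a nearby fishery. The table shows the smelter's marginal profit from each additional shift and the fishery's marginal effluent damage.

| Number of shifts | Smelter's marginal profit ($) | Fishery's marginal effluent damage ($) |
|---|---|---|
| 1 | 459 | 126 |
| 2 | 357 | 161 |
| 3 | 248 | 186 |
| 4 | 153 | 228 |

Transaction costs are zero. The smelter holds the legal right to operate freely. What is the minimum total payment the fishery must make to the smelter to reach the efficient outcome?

Left alone the smelter would choose level 4 (marginal profit stays positive).
Efficient level: k* = 3 (marginal profit ≥ marginal effluent damage through 3).
The fishery must at least cover the smelter's forgone profit from cutting 4→3: 153 = 153.

$153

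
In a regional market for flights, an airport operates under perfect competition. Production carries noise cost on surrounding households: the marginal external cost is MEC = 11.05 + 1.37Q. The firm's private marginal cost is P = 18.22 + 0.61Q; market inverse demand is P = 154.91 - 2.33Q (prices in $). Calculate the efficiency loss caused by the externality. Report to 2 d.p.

DWL = $648.13

Market equilibrium (private): 18.22 + 0.61Q = 154.91 - 2.33Q → Q_m = 46.4932.
Social marginal cost = private MC + MEC = 29.27 + 1.98Q.
Set SMC = demand: 29.27 + 1.98Q = 154.91 - 2.33Q → Q* = 29.1508.
Height of the DWL triangle at Q_m is SMC(Q_m) − demand(Q_m) = MEC(Q_m) = 74.7457.
DWL = ½ × 17.3424 × 74.7457 = 648.1349.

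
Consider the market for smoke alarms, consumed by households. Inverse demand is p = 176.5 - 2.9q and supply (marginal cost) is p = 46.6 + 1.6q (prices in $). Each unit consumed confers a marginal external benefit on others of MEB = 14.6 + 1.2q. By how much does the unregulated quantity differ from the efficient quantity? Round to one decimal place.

Market equilibrium (private): 46.6 + 1.6q = 176.5 - 2.9q → q_m = 28.8667.
Social marginal benefit = demand + MEB = 191.1 - 1.7q.
Set SMB = MC: 191.1 - 1.7q = 46.6 + 1.6q → q* = 43.7879.
Gap = |28.8667 − 43.7879| = 14.9212.

14.9 units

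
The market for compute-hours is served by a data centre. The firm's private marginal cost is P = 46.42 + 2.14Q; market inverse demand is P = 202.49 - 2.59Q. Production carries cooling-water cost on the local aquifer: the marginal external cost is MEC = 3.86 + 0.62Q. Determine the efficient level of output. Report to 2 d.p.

Social marginal cost = private MC + MEC = 50.28 + 2.76Q.
Set SMC = demand: 50.28 + 2.76Q = 202.49 - 2.59Q → Q* = 28.4505.

Q* = 28.45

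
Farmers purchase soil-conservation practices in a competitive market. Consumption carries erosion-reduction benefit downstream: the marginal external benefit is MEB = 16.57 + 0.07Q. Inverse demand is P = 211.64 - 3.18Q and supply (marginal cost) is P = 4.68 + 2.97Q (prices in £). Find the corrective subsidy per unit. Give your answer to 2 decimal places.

Social marginal benefit = demand + MEB = 228.21 - 3.11Q.
Set SMB = MC: 228.21 - 3.11Q = 4.68 + 2.97Q → Q* = 36.7648.
The Pigouvian subsidy equals MEB at Q*: 16.57 + 0.07×36.7648 = 19.1435.

subsidy = £19.14 per unit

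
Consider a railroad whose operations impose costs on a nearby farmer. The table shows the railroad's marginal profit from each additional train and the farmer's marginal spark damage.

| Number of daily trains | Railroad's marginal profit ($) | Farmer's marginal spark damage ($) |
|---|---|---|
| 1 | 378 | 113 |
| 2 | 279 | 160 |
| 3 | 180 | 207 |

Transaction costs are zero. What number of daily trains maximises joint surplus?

2

Bargaining reaches the level where marginal profit last exceeds marginal spark damage.
That holds through level 2 (279 ≥ 160) but not at 3 (180 < 207).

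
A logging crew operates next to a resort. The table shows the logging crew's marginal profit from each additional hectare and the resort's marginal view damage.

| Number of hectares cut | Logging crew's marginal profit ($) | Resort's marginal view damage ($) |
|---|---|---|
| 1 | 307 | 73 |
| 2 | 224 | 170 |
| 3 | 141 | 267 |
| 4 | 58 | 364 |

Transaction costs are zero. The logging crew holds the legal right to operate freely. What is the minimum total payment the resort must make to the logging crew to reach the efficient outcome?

Left alone the logging crew would choose level 4 (marginal profit stays positive).
Efficient level: k* = 2 (marginal profit ≥ marginal view damage through 2).
The resort must at least cover the logging crew's forgone profit from cutting 4→2: 141 + 58 = 199.

$199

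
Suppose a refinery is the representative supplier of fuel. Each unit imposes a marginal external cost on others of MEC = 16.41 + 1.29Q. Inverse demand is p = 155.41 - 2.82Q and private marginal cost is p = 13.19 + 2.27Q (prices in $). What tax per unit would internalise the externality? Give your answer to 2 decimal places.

tax = $41.85 per unit

Social marginal cost = private MC + MEC = 29.60 + 3.56Q.
Set SMC = demand: 29.60 + 3.56Q = 155.41 - 2.82Q → Q* = 19.7194.
The Pigouvian tax equals MEC at Q*: 16.41 + 1.29×19.7194 = 41.8480.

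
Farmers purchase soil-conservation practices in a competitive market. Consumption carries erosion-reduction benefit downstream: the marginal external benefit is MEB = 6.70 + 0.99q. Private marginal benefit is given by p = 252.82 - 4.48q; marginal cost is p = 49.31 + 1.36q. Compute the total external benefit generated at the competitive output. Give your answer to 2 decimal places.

Market equilibrium (private): 49.31 + 1.36q = 252.82 - 4.48q → q_m = 34.8476.
Total external benefit = ∫₀^{q_m} (6.70 + 0.99q) dq = 6.70×34.8476 + ½×0.99×34.8476² = 834.5848.

834.58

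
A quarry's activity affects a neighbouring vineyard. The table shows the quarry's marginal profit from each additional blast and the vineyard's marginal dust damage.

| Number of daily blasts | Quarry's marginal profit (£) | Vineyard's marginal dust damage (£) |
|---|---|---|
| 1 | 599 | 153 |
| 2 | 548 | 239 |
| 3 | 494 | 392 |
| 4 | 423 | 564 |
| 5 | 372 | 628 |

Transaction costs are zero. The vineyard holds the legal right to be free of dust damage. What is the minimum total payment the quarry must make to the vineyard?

Efficient level: marginal profit ≥ marginal dust damage through level 3, so k* = 3.
With the vineyard holding the right, the quarry must at least compensate total damage at k*: 153 + 239 + 392 = 784.

£784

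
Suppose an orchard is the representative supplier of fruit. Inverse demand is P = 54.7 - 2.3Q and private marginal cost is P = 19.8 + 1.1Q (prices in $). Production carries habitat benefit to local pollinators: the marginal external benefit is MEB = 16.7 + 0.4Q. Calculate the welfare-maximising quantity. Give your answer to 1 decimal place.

Social marginal cost = private MC − MEB = 3.1 + 0.7Q.
Set SMC = demand: 3.1 + 0.7Q = 54.7 - 2.3Q → Q* = 17.2000.

Q* = 17.2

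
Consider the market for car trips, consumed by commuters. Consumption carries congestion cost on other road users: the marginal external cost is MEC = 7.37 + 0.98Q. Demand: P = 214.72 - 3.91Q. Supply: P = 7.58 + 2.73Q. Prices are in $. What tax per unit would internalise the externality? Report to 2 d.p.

Social marginal benefit = demand − MEC = 207.35 - 4.89Q.
Set SMB = MC: 207.35 - 4.89Q = 7.58 + 2.73Q → Q* = 26.2165.
The Pigouvian tax equals MEC at Q*: 7.37 + 0.98×26.2165 = 33.0622.

tax = $33.06 per unit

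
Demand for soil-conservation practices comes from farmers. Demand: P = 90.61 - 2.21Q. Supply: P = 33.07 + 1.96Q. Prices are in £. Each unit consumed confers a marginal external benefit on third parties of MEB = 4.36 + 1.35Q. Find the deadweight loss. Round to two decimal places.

Market equilibrium (private): 33.07 + 1.96Q = 90.61 - 2.21Q → Q_m = 13.7986.
Social marginal benefit = demand + MEB = 94.97 - 0.86Q.
Set SMB = MC: 94.97 - 0.86Q = 33.07 + 1.96Q → Q* = 21.9504.
Height of the DWL triangle at Q_m is SMB(Q_m) − MC(Q_m) = MEB(Q_m) = 22.9881.
DWL = ½ × 8.1518 × 22.9881 = 93.6972.

DWL = £93.70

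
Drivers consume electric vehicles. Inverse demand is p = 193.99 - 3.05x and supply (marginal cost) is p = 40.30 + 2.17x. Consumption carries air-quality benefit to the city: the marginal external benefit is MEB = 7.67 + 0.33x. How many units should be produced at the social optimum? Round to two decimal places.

x* = 33.00

Social marginal benefit = demand + MEB = 201.66 - 2.72x.
Set SMB = MC: 201.66 - 2.72x = 40.30 + 2.17x → x* = 32.9980.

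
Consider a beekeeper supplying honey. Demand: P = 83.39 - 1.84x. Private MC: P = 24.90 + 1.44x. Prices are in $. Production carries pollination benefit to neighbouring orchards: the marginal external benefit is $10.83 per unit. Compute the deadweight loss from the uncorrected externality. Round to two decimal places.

Market equilibrium (private): 24.90 + 1.44x = 83.39 - 1.84x → x_m = 17.8323.
Social marginal cost = private MC − MEB = 14.07 + 1.44x.
Set SMC = demand: 14.07 + 1.44x = 83.39 - 1.84x → x* = 21.1341.
Height of the DWL triangle at x_m is demand(x_m) − SMC(x_m) = MEB(x_m) = 10.8300.
DWL = ½ × 3.3018 × 10.8300 = 17.8792.

DWL = $17.88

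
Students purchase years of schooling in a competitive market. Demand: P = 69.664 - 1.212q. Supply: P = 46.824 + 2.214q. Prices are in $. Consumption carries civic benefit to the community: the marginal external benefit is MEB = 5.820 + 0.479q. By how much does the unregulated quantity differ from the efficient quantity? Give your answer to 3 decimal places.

3.058 units

Market equilibrium (private): 46.824 + 2.214q = 69.664 - 1.212q → q_m = 6.6667.
Social marginal benefit = demand + MEB = 75.484 - 0.733q.
Set SMB = MC: 75.484 - 0.733q = 46.824 + 2.214q → q* = 9.7251.
Gap = |6.6667 − 9.7251| = 3.0584.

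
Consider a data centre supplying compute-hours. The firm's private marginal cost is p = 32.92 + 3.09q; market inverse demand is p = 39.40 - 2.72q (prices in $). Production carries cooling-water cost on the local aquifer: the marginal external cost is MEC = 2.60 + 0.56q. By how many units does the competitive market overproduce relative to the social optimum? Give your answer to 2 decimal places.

0.51 units

Market equilibrium (private): 32.92 + 3.09q = 39.40 - 2.72q → q_m = 1.1153.
Social marginal cost = private MC + MEC = 35.52 + 3.65q.
Set SMC = demand: 35.52 + 3.65q = 39.40 - 2.72q → q* = 0.6091.
Gap = |1.1153 − 0.6091| = 0.5062.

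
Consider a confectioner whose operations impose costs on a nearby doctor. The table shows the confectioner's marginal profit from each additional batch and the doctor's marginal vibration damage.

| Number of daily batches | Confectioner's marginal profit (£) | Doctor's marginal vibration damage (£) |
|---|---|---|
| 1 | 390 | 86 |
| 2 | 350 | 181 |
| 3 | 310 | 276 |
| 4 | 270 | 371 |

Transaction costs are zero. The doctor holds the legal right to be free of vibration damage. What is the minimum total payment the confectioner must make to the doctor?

Efficient level: marginal profit ≥ marginal vibration damage through level 3, so k* = 3.
With the doctor holding the right, the confectioner must at least compensate total damage at k*: 86 + 181 + 276 = 543.

£543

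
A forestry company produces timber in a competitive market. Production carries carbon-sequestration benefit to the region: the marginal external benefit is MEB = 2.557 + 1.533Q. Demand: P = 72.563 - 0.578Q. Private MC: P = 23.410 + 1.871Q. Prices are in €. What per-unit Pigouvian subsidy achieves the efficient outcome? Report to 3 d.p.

subsidy = €89.098 per unit

Social marginal cost = private MC − MEB = 20.853 + 0.338Q.
Set SMC = demand: 20.853 + 0.338Q = 72.563 - 0.578Q → Q* = 56.4520.
The Pigouvian subsidy equals MEB at Q*: 2.557 + 1.533×56.4520 = 89.0979.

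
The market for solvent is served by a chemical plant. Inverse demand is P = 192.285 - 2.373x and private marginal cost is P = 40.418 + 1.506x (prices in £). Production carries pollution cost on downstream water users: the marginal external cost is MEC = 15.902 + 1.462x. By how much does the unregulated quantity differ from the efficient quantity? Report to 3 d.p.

Market equilibrium (private): 40.418 + 1.506x = 192.285 - 2.373x → x_m = 39.1511.
Social marginal cost = private MC + MEC = 56.320 + 2.968x.
Set SMC = demand: 56.320 + 2.968x = 192.285 - 2.373x → x* = 25.4568.
Gap = |39.1511 − 25.4568| = 13.6943.

13.694 units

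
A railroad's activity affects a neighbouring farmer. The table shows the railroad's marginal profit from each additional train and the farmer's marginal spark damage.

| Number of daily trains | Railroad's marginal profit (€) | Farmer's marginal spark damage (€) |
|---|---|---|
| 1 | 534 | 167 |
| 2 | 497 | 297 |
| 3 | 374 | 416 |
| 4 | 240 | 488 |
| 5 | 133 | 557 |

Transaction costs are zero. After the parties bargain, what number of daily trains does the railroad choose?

Bargaining reaches the level where marginal profit last exceeds marginal spark damage.
That holds through level 2 (497 ≥ 297) but not at 3 (374 < 416).

2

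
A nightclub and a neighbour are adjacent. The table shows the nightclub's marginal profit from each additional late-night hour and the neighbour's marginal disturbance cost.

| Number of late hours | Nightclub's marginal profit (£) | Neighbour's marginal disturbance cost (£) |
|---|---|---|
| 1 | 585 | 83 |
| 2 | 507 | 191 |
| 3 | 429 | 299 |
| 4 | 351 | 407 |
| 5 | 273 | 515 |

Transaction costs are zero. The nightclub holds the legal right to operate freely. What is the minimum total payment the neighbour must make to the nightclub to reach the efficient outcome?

Left alone the nightclub would choose level 5 (marginal profit stays positive).
Efficient level: k* = 3 (marginal profit ≥ marginal disturbance cost through 3).
The neighbour must at least cover the nightclub's forgone profit from cutting 5→3: 351 + 273 = 624.

£624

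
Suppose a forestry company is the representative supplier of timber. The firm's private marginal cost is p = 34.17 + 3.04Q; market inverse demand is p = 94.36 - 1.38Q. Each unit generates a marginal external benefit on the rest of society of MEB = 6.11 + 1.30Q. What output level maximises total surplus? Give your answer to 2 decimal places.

Social marginal cost = private MC − MEB = 28.06 + 1.74Q.
Set SMC = demand: 28.06 + 1.74Q = 94.36 - 1.38Q → Q* = 21.2500.

Q* = 21.25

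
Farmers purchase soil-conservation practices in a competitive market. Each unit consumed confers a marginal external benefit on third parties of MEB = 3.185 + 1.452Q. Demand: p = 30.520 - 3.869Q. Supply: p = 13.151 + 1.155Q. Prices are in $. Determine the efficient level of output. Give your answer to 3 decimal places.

Q* = 5.754

Social marginal benefit = demand + MEB = 33.705 - 2.417Q.
Set SMB = MC: 33.705 - 2.417Q = 13.151 + 1.155Q → Q* = 5.7542.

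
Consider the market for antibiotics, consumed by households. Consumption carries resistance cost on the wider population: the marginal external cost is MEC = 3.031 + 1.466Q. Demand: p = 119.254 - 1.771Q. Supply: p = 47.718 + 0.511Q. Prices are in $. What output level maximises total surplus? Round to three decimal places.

Q* = 18.278

Social marginal benefit = demand − MEC = 116.223 - 3.237Q.
Set SMB = MC: 116.223 - 3.237Q = 47.718 + 0.511Q → Q* = 18.2777.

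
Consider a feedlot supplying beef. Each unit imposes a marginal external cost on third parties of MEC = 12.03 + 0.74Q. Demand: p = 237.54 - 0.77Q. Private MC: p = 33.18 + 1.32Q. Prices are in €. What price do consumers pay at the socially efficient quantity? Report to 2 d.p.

P = €185.21

Social marginal cost = private MC + MEC = 45.21 + 2.06Q.
Set SMC = demand: 45.21 + 2.06Q = 237.54 - 0.77Q → Q* = 67.9611.
Consumer price on the demand curve at Q*: 237.54 − 0.77×67.9611 = 185.2100.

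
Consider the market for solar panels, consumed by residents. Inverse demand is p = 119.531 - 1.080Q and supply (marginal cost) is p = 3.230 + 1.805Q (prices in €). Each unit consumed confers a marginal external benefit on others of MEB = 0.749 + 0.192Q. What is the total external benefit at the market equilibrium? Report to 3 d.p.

Market equilibrium (private): 3.230 + 1.805Q = 119.531 - 1.080Q → Q_m = 40.3123.
Total external benefit = ∫₀^{Q_m} (0.749 + 0.192Q) dQ = 0.749×40.3123 + ½×0.192×40.3123² = 186.2017.

€186.202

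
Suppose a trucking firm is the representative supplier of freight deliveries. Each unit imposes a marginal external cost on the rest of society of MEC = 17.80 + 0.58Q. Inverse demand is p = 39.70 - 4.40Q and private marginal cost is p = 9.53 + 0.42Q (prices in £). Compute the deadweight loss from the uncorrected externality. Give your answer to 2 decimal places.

DWL = £42.52

Market equilibrium (private): 9.53 + 0.42Q = 39.70 - 4.40Q → Q_m = 6.2593.
Social marginal cost = private MC + MEC = 27.33 + Q.
Set SMC = demand: 27.33 + Q = 39.70 - 4.40Q → Q* = 2.2907.
The loss is the area between SMC and demand from Q* to Q_m; with linear curves that's a triangle of height MEC(Q_m).
DWL = ½ × 3.9686 × 21.4304 = 42.5243.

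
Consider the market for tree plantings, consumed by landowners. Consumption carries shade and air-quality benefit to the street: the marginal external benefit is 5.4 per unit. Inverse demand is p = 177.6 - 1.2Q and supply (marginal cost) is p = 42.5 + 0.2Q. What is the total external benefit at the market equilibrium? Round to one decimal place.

521.1

Market equilibrium (private): 42.5 + 0.2Q = 177.6 - 1.2Q → Q_m = 96.5000.
Total external benefit = MEB × Q_m = 5.4 × 96.5000 = 521.1000.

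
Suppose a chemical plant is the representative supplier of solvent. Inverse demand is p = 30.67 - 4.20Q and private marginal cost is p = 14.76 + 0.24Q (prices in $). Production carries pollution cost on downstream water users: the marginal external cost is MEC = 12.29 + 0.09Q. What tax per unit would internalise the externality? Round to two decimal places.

tax = $12.36 per unit

Social marginal cost = private MC + MEC = 27.05 + 0.33Q.
Set SMC = demand: 27.05 + 0.33Q = 30.67 - 4.20Q → Q* = 0.7991.
The Pigouvian tax equals MEC at Q*: 12.29 + 0.09×0.7991 = 12.3619.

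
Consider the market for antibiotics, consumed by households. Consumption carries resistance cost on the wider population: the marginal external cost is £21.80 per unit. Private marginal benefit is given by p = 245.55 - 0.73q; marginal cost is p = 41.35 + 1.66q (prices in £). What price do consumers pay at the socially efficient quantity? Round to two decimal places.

P = £189.84

Social marginal benefit = demand − MEC = 223.75 - 0.73q.
Set SMB = MC: 223.75 - 0.73q = 41.35 + 1.66q → q* = 76.3180.
Consumer price on the demand curve at q*: 245.55 − 0.73×76.3180 = 189.8379.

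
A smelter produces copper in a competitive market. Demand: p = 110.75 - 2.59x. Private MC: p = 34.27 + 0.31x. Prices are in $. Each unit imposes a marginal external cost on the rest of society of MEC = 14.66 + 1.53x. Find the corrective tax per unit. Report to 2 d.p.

Social marginal cost = private MC + MEC = 48.93 + 1.84x.
Set SMC = demand: 48.93 + 1.84x = 110.75 - 2.59x → x* = 13.9549.
The Pigouvian tax equals MEC at x*: 14.66 + 1.53×13.9549 = 36.0110.

tax = $36.01 per unit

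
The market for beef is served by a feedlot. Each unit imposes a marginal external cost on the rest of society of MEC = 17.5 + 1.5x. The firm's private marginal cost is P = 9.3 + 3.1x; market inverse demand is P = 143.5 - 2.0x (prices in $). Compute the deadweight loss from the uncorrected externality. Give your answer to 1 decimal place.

DWL = $245.9

Market equilibrium (private): 9.3 + 3.1x = 143.5 - 2.0x → x_m = 26.3137.
Social marginal cost = private MC + MEC = 26.8 + 4.6x.
Set SMC = demand: 26.8 + 4.6x = 143.5 - 2.0x → x* = 17.6818.
The loss is the area between SMC and demand from x* to x_m; with linear curves that's a triangle of height MEC(x_m).
DWL = ½ × 8.6319 × 56.9706 = 245.8823.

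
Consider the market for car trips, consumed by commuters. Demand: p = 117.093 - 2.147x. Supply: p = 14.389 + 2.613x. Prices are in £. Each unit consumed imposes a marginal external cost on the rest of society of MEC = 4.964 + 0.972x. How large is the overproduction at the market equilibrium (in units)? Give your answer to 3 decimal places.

Market equilibrium (private): 14.389 + 2.613x = 117.093 - 2.147x → x_m = 21.5765.
Social marginal benefit = demand − MEC = 112.129 - 3.119x.
Set SMB = MC: 112.129 - 3.119x = 14.389 + 2.613x → x* = 17.0516.
Gap = |21.5765 − 17.0516| = 4.5249.

4.525 units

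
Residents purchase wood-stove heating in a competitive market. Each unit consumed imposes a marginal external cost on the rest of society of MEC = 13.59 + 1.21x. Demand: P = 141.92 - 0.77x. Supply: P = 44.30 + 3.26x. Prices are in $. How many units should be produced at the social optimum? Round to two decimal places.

x* = 16.04

Social marginal benefit = demand − MEC = 128.33 - 1.98x.
Set SMB = MC: 128.33 - 1.98x = 44.30 + 3.26x → x* = 16.0363.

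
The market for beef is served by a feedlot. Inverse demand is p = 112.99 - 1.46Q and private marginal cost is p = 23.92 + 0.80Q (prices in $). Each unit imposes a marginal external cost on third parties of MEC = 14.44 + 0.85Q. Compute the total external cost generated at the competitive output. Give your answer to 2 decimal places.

Market equilibrium (private): 23.92 + 0.80Q = 112.99 - 1.46Q → Q_m = 39.4115.
Total external cost = ∫₀^{Q_m} (14.44 + 0.85Q) dQ = 14.44×39.4115 + ½×0.85×39.4115² = 1229.2403.

$1229.24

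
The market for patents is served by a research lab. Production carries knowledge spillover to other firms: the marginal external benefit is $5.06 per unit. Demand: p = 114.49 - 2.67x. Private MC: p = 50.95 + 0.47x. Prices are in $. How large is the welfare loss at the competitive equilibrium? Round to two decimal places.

Market equilibrium (private): 50.95 + 0.47x = 114.49 - 2.67x → x_m = 20.2357.
Social marginal cost = private MC − MEB = 45.89 + 0.47x.
Set SMC = demand: 45.89 + 0.47x = 114.49 - 2.67x → x* = 21.8471.
Between x* and x_m the wedge demand − SMC runs linearly from 0 to MEB(x_m), so the loss is a triangle.
DWL = ½ × 1.6114 × 5.0600 = 4.0768.

DWL = $4.08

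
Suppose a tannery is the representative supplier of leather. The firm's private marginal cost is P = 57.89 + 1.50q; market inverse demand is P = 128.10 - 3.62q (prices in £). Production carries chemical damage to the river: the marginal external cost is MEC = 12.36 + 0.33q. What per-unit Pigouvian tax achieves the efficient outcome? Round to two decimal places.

Social marginal cost = private MC + MEC = 70.25 + 1.83q.
Set SMC = demand: 70.25 + 1.83q = 128.10 - 3.62q → q* = 10.6147.
The Pigouvian tax equals MEC at q*: 12.36 + 0.33×10.6147 = 15.8629.

tax = £15.86 per unit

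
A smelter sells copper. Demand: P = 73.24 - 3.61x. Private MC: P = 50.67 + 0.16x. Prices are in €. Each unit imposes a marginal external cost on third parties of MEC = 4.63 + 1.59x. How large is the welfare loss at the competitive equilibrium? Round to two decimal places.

DWL = €18.67

Market equilibrium (private): 50.67 + 0.16x = 73.24 - 3.61x → x_m = 5.9867.
Social marginal cost = private MC + MEC = 55.30 + 1.75x.
Set SMC = demand: 55.30 + 1.75x = 73.24 - 3.61x → x* = 3.3470.
The welfare-loss triangle has base |x_m − x*| and height MEC(x_m) (the vertical gap between SMC and demand is zero at x* and MEC at x_m).
DWL = ½ × 2.6397 × 14.1489 = 18.6744.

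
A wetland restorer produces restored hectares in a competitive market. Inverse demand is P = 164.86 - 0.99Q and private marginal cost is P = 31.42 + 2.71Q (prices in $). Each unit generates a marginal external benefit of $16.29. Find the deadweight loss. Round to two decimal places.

Market equilibrium (private): 31.42 + 2.71Q = 164.86 - 0.99Q → Q_m = 36.0649.
Social marginal cost = private MC − MEB = 15.13 + 2.71Q.
Set SMC = demand: 15.13 + 2.71Q = 164.86 - 0.99Q → Q* = 40.4676.
Height of the DWL triangle at Q_m is demand(Q_m) − SMC(Q_m) = MEB(Q_m) = 16.2900.
DWL = ½ × 4.4027 × 16.2900 = 35.8600.

DWL = $35.86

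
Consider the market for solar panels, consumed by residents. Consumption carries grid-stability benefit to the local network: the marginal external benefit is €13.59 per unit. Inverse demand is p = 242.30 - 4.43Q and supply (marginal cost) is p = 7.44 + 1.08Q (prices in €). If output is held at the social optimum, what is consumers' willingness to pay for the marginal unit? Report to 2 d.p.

Social marginal benefit = demand + MEB = 255.89 - 4.43Q.
Set SMB = MC: 255.89 - 4.43Q = 7.44 + 1.08Q → Q* = 45.0907.
Consumer price on the demand curve at Q*: 242.30 − 4.43×45.0907 = 42.5482.

P = €42.55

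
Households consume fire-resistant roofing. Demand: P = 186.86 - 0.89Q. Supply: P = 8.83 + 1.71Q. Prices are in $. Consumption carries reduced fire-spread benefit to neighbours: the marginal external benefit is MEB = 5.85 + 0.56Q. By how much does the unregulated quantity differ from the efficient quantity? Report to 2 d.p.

Market equilibrium (private): 8.83 + 1.71Q = 186.86 - 0.89Q → Q_m = 68.4731.
Social marginal benefit = demand + MEB = 192.71 - 0.33Q.
Set SMB = MC: 192.71 - 0.33Q = 8.83 + 1.71Q → Q* = 90.1373.
Gap = |68.4731 − 90.1373| = 21.6642.

21.66 units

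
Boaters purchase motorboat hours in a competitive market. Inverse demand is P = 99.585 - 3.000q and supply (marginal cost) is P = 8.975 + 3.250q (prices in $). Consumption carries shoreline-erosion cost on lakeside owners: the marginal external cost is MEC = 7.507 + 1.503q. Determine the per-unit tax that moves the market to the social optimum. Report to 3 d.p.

tax = $23.617 per unit

Social marginal benefit = demand − MEC = 92.078 - 4.503q.
Set SMB = MC: 92.078 - 4.503q = 8.975 + 3.250q → q* = 10.7188.
The Pigouvian tax equals MEC at q*: 7.507 + 1.503×10.7188 = 23.6174.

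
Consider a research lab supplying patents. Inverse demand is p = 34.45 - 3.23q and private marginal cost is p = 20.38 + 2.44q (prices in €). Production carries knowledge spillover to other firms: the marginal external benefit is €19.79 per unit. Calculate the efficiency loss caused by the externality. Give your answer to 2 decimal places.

Market equilibrium (private): 20.38 + 2.44q = 34.45 - 3.23q → q_m = 2.4815.
Social marginal cost = private MC − MEB = 0.59 + 2.44q.
Set SMC = demand: 0.59 + 2.44q = 34.45 - 3.23q → q* = 5.9718.
Height of the DWL triangle at q_m is demand(q_m) − SMC(q_m) = MEB(q_m) = 19.7900.
DWL = ½ × 3.4903 × 19.7900 = 34.5365.

DWL = €34.54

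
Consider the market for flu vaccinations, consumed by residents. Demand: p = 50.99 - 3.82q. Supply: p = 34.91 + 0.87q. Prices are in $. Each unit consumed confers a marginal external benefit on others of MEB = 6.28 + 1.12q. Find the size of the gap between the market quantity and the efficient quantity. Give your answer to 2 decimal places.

Market equilibrium (private): 34.91 + 0.87q = 50.99 - 3.82q → q_m = 3.4286.
Social marginal benefit = demand + MEB = 57.27 - 2.70q.
Set SMB = MC: 57.27 - 2.70q = 34.91 + 0.87q → q* = 6.2633.
Gap = |3.4286 − 6.2633| = 2.8347.

2.83 units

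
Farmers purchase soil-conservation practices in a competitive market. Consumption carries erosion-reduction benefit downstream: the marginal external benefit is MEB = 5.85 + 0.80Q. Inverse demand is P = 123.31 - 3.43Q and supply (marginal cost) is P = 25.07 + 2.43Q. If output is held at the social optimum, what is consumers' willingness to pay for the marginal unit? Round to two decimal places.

Social marginal benefit = demand + MEB = 129.16 - 2.63Q.
Set SMB = MC: 129.16 - 2.63Q = 25.07 + 2.43Q → Q* = 20.5711.
Consumer price on the demand curve at Q*: 123.31 − 3.43×20.5711 = 52.7511.

P = 52.75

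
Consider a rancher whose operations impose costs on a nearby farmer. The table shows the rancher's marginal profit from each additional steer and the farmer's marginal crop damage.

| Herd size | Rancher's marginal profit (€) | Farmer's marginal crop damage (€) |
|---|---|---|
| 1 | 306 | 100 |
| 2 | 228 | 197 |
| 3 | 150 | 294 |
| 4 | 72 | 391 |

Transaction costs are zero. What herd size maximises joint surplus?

Bargaining reaches the level where marginal profit last exceeds marginal crop damage.
That holds through level 2 (228 ≥ 197) but not at 3 (150 < 294).

2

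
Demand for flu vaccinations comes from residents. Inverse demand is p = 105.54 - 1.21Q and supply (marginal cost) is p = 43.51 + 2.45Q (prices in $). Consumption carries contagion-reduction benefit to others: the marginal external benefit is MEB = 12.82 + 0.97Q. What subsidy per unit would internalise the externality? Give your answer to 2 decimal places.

Social marginal benefit = demand + MEB = 118.36 - 0.24Q.
Set SMB = MC: 118.36 - 0.24Q = 43.51 + 2.45Q → Q* = 27.8253.
The Pigouvian subsidy equals MEB at Q*: 12.82 + 0.97×27.8253 = 39.8105.

subsidy = $39.81 per unit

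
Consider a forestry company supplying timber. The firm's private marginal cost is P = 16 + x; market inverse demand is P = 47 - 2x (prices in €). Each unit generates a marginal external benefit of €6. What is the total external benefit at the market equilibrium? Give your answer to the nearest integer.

Market equilibrium (private): 16 + x = 47 - 2x → x_m = 10.3333.
Total external benefit = MEB × x_m = 6 × 10.3333 = 61.9998.

€62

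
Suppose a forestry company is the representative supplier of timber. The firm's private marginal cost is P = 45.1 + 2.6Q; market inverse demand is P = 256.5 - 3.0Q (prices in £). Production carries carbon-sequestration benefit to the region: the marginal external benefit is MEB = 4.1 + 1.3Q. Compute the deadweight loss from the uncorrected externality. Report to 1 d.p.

Market equilibrium (private): 45.1 + 2.6Q = 256.5 - 3.0Q → Q_m = 37.7500.
Social marginal cost = private MC − MEB = 41.0 + 1.3Q.
Set SMC = demand: 41.0 + 1.3Q = 256.5 - 3.0Q → Q* = 50.1163.
Height of the DWL triangle at Q_m is demand(Q_m) − SMC(Q_m) = MEB(Q_m) = 53.1750.
DWL = ½ × 12.3663 × 53.1750 = 328.7890.

DWL = £328.8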